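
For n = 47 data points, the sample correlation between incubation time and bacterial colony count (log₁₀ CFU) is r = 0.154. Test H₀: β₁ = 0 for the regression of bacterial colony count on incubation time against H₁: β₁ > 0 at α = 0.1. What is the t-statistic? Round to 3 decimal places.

t = 1.046

t = r·√(n − 2)/√(1 − r²) = 0.154·√45/√0.976284 = 1.046.
df = n − 2 = 45.
One-sided p ≈ 0.1507, which is ≥ 0.1, so fail to reject H₀.
The data do not give significant evidence of a linear association between incubation time and bacterial colony count.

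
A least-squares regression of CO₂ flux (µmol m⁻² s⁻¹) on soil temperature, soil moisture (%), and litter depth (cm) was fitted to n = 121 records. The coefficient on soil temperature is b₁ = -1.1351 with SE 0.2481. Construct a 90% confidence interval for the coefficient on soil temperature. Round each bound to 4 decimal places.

(-1.5464, -0.7238)

df = n − k − 1 = 121 − 3 − 1 = 117.
t* = t_{0.05, 117} = 1.657982.
Margin = t* × SE = 1.657982 × 0.2481 = 0.411345.
CI: -1.1351 ± 0.411345 → (-1.5464, -0.7238).
With 90% confidence, each one-unit increase in soil temperature is associated with a change of between -1.5464 and -0.7238 µmol m⁻² s⁻¹ in CO₂ flux, holding the other predictors fixed.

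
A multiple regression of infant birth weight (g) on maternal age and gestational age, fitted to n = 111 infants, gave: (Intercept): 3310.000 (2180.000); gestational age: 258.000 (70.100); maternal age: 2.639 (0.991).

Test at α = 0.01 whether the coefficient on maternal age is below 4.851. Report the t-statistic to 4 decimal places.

t = -2.2321

Read off: b = 2.639, SE = 0.991 for maternal age.
H₀: β₁ = 4.851 vs H₁: β₁ < 4.851.
t = (2.639 − 4.851) / 0.991 = -2.2321.
df = n − k − 1 = 111 − 2 − 1 = 108.
One-sided p ≈ 0.0138, which is ≥ 0.01, so fail to reject H₀.
The data do not give significant evidence that the true slope on maternal age is below 4.851 g per unit, holding the other predictors fixed.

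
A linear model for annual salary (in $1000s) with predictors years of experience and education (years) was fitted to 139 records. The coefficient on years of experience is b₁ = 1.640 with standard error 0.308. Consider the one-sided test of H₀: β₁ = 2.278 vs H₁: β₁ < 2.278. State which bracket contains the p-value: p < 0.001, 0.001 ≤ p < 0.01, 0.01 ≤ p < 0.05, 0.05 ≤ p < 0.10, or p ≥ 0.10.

0.01 ≤ p < 0.05

t = (1.640 − 2.278) / 0.308 = -2.071.
df = n − k − 1 = 139 − 2 − 1 = 136.
One-sided p = P(T_{136} < t) ≈ 0.0201.
So 0.01 ≤ p < 0.05.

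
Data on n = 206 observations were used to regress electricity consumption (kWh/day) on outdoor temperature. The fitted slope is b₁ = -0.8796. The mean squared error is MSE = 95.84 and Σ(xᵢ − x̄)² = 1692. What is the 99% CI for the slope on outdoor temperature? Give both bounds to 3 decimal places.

SE(b₁) = √(MSE/Sₓₓ) = √(95.84/1692) = 0.237998.
df = n − 2 = 204.
t* = t_{0.005, 204} = 2.600144.
Margin = t* × SE = 2.600144 × 0.237998 = 0.61883.
CI: -0.8796 ± 0.61883 → (-1.498, -0.261).
With 99% confidence, each one-unit increase in outdoor temperature is associated with a change of between -1.498 and -0.261 kWh/day in electricity consumption.

(-1.498, -0.261)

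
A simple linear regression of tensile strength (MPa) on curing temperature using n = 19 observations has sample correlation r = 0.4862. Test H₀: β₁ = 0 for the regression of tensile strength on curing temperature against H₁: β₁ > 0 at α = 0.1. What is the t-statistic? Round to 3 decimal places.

t = 2.294

t = r·√(n − 2)/√(1 − r²) = 0.4862·√17/√0.76361 = 2.294.
df = n − 2 = 17.
One-sided p ≈ 0.0174, which is < 0.1, so reject H₀.
There is evidence of a linear association between curing temperature and tensile strength.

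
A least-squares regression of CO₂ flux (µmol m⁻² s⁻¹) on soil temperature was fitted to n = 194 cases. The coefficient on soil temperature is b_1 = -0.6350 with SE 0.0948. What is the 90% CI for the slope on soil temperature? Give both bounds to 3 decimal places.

(-0.792, -0.478)

df = n − 2 = 194 − 2 = 192.
t* = t_{0.05, 192} = 1.652829.
Margin = t* × SE = 1.652829 × 0.0948 = 0.15669.
CI: -0.6350 ± 0.15669 → (-0.792, -0.478).
With 90% confidence, each one-unit increase in soil temperature is associated with a change of between -0.792 and -0.478 µmol m⁻² s⁻¹ in CO₂ flux.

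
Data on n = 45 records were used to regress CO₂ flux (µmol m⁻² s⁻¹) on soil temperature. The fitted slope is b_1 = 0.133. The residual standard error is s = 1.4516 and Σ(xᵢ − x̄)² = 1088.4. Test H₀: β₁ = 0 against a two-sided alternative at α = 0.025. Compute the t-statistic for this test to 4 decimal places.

SE(b_1) = s/√Sₓₓ = 1.4516/√1088.4 = 0.044.
t = 0.133 / 0.044 = 3.0227.
df = n − 2 = 43.
Two-sided p ≈ 0.0042, which is < 0.025, so reject H₀.
There is evidence that soil temperature is associated with CO₂ flux.

t = 3.0227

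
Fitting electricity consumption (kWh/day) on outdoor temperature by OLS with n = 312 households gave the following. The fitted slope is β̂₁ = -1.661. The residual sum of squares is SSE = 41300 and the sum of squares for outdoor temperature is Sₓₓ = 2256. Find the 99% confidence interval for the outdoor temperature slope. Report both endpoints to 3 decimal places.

(-2.291, -1.031)

MSE = SSE/(n − 2) = 41300/310 = 133.226.
SE(β̂₁) = √(MSE/Sₓₓ) = √(133.226/2256) = 0.24301.
df = n − 2 = 310.
t* = t_{0.005, 310} = 2.591781.
Margin = t* × SE = 2.591781 × 0.24301 = 0.62983.
CI: -1.661 ± 0.62983 → (-2.291, -1.031).
With 99% confidence, each one-unit increase in outdoor temperature is associated with a change of between -2.291 and -1.031 kWh/day in electricity consumption.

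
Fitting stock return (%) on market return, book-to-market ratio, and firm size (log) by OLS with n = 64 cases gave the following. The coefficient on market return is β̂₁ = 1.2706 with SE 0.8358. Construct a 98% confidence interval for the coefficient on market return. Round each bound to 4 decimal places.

df = n − k − 1 = 64 − 3 − 1 = 60.
t* = t_{0.01, 60} = 2.390119.
Margin = t* × SE = 2.390119 × 0.8358 = 1.997662.
CI: 1.2706 ± 1.997662 → (-0.7271, 3.2683).
With 98% confidence, each one-unit increase in market return is associated with a change of between -0.7271 and 3.2683 % in stock return, holding the other predictors fixed.

(-0.7271, 3.2683)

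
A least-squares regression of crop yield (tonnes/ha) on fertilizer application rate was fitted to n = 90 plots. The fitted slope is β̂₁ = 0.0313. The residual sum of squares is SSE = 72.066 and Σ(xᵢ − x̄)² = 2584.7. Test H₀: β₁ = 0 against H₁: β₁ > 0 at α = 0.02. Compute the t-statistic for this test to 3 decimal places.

MSE = SSE/(n − 2) = 72.066/88 = 0.818932.
SE(β̂₁) = √(MSE/Sₓₓ) = √(0.818932/2584.7) = 0.0178.
t = 0.0313 / 0.0178 = 1.758.
df = n − 2 = 88.
One-sided p ≈ 0.0411, which is ≥ 0.02, so fail to reject H₀.
The data do not give significant evidence that the true slope on fertilizer application rate is positive.

t = 1.758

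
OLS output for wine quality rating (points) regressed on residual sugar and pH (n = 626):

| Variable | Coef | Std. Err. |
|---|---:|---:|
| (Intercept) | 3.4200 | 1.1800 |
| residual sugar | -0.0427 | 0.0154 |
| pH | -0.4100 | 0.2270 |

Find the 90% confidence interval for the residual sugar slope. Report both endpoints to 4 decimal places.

(-0.0681, -0.0173)

Read off: b = -0.0427, SE = 0.0154 for residual sugar.
df = n − k − 1 = 626 − 2 − 1 = 623.
t* = t_{0.05, 623} = 1.647303.
Margin = t* × SE = 1.647303 × 0.0154 = 0.025368.
CI: -0.0427 ± 0.025368 → (-0.0681, -0.0173).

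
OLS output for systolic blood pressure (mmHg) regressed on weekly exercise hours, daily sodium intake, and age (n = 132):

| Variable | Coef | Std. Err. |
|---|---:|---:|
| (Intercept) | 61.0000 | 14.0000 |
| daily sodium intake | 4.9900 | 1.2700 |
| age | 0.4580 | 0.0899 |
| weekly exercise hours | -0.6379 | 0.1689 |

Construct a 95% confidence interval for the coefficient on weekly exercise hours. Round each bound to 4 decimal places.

Read off: b = -0.6379, SE = 0.1689 for weekly exercise hours.
df = n − k − 1 = 132 − 3 − 1 = 128.
t* = t_{0.025, 128} = 1.978671.
Margin = t* × SE = 1.978671 × 0.1689 = 0.334198.
CI: -0.6379 ± 0.334198 → (-0.9721, -0.3037).

(-0.9721, -0.3037)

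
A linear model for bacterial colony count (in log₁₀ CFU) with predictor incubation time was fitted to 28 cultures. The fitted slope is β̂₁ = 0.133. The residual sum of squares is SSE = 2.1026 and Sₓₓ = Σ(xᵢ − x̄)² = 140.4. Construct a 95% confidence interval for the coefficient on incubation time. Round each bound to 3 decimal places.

(0.084, 0.182)

MSE = SSE/(n − 2) = 2.1026/26 = 0.0808692.
SE(β̂₁) = √(MSE/Sₓₓ) = √(0.0808692/140.4) = 0.0239998.
df = n − 2 = 26.
t* = t_{0.025, 26} = 2.055529.
Margin = t* × SE = 2.055529 × 0.0239998 = 0.04933.
CI: 0.133 ± 0.04933 → (0.084, 0.182).
With 95% confidence, each one-unit increase in incubation time is associated with a change of between 0.084 and 0.182 log₁₀ CFU in bacterial colony count.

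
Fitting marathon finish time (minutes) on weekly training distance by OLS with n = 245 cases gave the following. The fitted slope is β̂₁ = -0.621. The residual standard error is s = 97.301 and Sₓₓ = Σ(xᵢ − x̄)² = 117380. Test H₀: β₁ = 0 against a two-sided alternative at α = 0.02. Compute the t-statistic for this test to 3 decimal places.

SE(β̂₁) = s/√Sₓₓ = 97.301/√117380 = 0.284001.
t = -0.621 / 0.284001 = -2.187.
df = n − 2 = 243.
Two-sided p ≈ 0.0297, which is ≥ 0.02, so fail to reject H₀.
The data do not give significant evidence of an association between weekly training distance and marathon finish time.

t = -2.187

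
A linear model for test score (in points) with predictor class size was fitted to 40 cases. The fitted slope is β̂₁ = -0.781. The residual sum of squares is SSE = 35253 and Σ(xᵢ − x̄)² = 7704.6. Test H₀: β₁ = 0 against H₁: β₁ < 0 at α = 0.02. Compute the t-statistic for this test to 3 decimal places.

t = -2.251

MSE = SSE/(n − 2) = 35253/38 = 927.711.
SE(β̂₁) = √(MSE/Sₓₓ) = √(927.711/7704.6) = 0.347001.
t = -0.781 / 0.347001 = -2.251.
df = n − 2 = 38.
One-sided p ≈ 0.0151, which is < 0.02, so reject H₀.
There is evidence that the true slope on class size is negative.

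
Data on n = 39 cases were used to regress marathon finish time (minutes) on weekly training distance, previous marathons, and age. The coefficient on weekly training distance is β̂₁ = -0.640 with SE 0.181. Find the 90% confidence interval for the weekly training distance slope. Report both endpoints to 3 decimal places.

df = n − k − 1 = 39 − 3 − 1 = 35.
t* = t_{0.05, 35} = 1.689572.
Margin = t* × SE = 1.689572 × 0.181 = 0.30581.
CI: -0.640 ± 0.30581 → (-0.946, -0.334).
With 90% confidence, each one-unit increase in weekly training distance is associated with a change of between -0.946 and -0.334 minutes in marathon finish time, holding the other predictors fixed.

(-0.946, -0.334)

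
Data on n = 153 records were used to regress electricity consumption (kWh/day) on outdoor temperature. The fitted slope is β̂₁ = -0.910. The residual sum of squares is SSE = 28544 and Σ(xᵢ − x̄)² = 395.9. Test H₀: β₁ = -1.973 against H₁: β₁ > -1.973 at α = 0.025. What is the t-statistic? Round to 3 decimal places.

MSE = SSE/(n − 2) = 28544/151 = 189.033.
SE(β̂₁) = √(MSE/Sₓₓ) = √(189.033/395.9) = 0.690997.
t = (-0.910 − (-1.973)) / 0.690997 = 1.538.
df = n − 2 = 151.
One-sided p ≈ 0.0630, which is ≥ 0.025, so fail to reject H₀.
The data do not give significant evidence that the true slope on outdoor temperature exceeds -1.973 kWh/day per unit.

t = 1.538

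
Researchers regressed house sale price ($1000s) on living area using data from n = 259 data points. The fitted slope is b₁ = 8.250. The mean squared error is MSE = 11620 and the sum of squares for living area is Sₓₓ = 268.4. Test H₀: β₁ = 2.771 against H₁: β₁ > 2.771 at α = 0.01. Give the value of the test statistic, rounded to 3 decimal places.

SE(b₁) = √(MSE/Sₓₓ) = √(11620/268.4) = 6.57979.
t = (8.250 − 2.771) / 6.57979 = 0.833.
df = n − 2 = 257.
One-sided p ≈ 0.2029, which is ≥ 0.01, so fail to reject H₀.
The data do not give significant evidence that the true slope on living area exceeds 2.771 $1000s per unit.

t = 0.833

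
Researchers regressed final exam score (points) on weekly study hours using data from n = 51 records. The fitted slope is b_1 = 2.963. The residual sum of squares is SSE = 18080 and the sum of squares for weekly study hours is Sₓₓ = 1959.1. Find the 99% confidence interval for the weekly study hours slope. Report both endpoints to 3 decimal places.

MSE = SSE/(n − 2) = 18080/49 = 368.98.
SE(b_1) = √(MSE/Sₓₓ) = √(368.98/1959.1) = 0.433983.
df = n − 2 = 49.
t* = t_{0.005, 49} = 2.679952.
Margin = t* × SE = 2.679952 × 0.433983 = 1.16305.
CI: 2.963 ± 1.16305 → (1.800, 4.126).
With 99% confidence, each one-unit increase in weekly study hours is associated with a change of between 1.800 and 4.126 points in final exam score.

(1.800, 4.126)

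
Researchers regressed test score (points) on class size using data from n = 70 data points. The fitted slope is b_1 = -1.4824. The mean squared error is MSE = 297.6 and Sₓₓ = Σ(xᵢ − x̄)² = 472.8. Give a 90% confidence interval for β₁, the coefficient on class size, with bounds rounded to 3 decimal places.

(-2.805, -0.159)

SE(b_1) = √(MSE/Sₓₓ) = √(297.6/472.8) = 0.793374.
df = n − 2 = 68.
t* = t_{0.05, 68} = 1.667572.
Margin = t* × SE = 1.667572 × 0.793374 = 1.32301.
CI: -1.4824 ± 1.32301 → (-2.805, -0.159).
With 90% confidence, each one-unit increase in class size is associated with a change of between -2.805 and -0.159 points in test score.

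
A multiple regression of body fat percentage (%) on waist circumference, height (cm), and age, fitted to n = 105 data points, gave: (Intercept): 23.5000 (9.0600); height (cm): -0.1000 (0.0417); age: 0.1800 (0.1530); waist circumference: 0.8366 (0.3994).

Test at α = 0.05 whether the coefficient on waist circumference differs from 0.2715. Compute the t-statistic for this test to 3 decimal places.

t = 1.415

Read off: b = 0.8366, SE = 0.3994 for waist circumference.
H₀: β₁ = 0.2715 vs H₁: β₁ ≠ 0.2715.
t = (0.8366 − 0.2715) / 0.3994 = 1.415.
df = n − k − 1 = 105 − 3 − 1 = 101.
Two-sided p ≈ 0.1602, which is ≥ 0.05, so fail to reject H₀.
The data are consistent with a true slope of 0.2715 % per unit of waist circumference, holding the other predictors fixed.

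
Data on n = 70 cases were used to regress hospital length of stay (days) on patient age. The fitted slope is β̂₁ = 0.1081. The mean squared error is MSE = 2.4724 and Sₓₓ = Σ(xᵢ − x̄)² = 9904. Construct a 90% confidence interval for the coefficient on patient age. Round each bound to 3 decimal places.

(0.082, 0.134)

SE(β̂₁) = √(MSE/Sₓₓ) = √(2.4724/9904) = 0.0157999.
df = n − 2 = 68.
t* = t_{0.05, 68} = 1.667572.
Margin = t* × SE = 1.667572 × 0.0157999 = 0.02635.
CI: 0.1081 ± 0.02635 → (0.082, 0.134).
With 90% confidence, each one-unit increase in patient age is associated with a change of between 0.082 and 0.134 days in hospital length of stay.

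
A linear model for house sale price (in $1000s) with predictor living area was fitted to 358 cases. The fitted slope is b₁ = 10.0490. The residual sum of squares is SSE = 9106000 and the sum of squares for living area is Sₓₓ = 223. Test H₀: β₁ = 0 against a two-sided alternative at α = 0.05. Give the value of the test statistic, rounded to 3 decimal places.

MSE = SSE/(n − 2) = 9106000/356 = 25578.7.
SE(b₁) = √(MSE/Sₓₓ) = √(25578.7/223) = 10.7099.
t = 10.0490 / 10.7099 = 0.938.
df = n − 2 = 356.
Two-sided p ≈ 0.3487, which is ≥ 0.05, so fail to reject H₀.
The data do not give significant evidence of an association between living area and house sale price.

t = 0.938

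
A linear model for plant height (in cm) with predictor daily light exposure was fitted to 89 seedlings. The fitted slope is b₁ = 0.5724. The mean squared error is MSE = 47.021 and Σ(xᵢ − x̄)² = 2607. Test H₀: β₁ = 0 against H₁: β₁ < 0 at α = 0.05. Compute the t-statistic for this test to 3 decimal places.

t = 4.262

SE(b₁) = √(MSE/Sₓₓ) = √(47.021/2607) = 0.1343.
t = 0.5724 / 0.1343 = 4.262.
df = n − 2 = 87.
One-sided p ≈ 1.0000, which is ≥ 0.05, so fail to reject H₀.
The data do not give significant evidence that the true slope on daily light exposure is negative.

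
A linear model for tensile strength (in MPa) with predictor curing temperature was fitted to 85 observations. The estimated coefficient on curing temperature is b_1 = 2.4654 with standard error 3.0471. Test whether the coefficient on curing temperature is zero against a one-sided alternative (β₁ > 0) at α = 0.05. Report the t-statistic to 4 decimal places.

H₀: β₁ = 0 vs H₁: β₁ > 0.
t = (b_1 − β₁⁰)/SE = 2.4654 / 3.0471 = 0.8091.
df = n − 2 = 85 − 2 = 83.
One-sided p ≈ 0.2104, which is ≥ 0.05, so fail to reject H₀.
The data do not give significant evidence that the true slope on curing temperature is positive.

t = 0.8091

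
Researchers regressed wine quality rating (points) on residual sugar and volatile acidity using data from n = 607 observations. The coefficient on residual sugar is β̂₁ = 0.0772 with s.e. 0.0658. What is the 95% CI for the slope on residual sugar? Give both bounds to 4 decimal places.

df = n − k − 1 = 607 − 2 − 1 = 604.
t* = t_{0.025, 604} = 1.963899.
Margin = t* × SE = 1.963899 × 0.0658 = 0.129225.
CI: 0.0772 ± 0.129225 → (-0.0520, 0.2064).
With 95% confidence, each one-unit increase in residual sugar is associated with a change of between -0.0520 and 0.2064 points in wine quality rating, holding the other predictors fixed.

(-0.0520, 0.2064)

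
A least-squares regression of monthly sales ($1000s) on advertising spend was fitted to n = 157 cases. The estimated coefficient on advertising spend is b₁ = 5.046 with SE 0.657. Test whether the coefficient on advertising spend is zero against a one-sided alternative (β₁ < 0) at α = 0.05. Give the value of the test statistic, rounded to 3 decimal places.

t = 7.680

H₀: β₁ = 0 vs H₁: β₁ < 0.
t = (b₁ − β₁⁰)/SE = 5.046 / 0.657 = 7.680.
df = n − 2 = 157 − 2 = 155.
One-sided p ≈ 1.0000, which is ≥ 0.05, so fail to reject H₀.
The data do not give significant evidence that the true slope on advertising spend is negative.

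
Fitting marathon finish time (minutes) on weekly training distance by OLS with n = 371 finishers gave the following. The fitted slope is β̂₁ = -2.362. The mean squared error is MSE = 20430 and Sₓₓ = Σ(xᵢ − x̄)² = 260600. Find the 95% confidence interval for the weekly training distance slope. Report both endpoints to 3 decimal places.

(-2.913, -1.811)

SE(β̂₁) = √(MSE/Sₓₓ) = √(20430/260600) = 0.279993.
df = n − 2 = 369.
t* = t_{0.025, 369} = 1.966414.
Margin = t* × SE = 1.966414 × 0.279993 = 0.55058.
CI: -2.362 ± 0.55058 → (-2.913, -1.811).
With 95% confidence, each one-unit increase in weekly training distance is associated with a change of between -2.913 and -1.811 minutes in marathon finish time.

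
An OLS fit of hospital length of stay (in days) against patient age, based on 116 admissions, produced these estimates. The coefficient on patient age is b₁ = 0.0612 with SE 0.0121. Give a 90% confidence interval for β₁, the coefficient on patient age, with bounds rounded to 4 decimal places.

(0.0411, 0.0813)

df = n − 2 = 116 − 2 = 114.
t* = t_{0.05, 114} = 1.65833.
Margin = t* × SE = 1.65833 × 0.0121 = 0.020066.
CI: 0.0612 ± 0.020066 → (0.0411, 0.0813).
With 90% confidence, each one-unit increase in patient age is associated with a change of between 0.0411 and 0.0813 days in hospital length of stay.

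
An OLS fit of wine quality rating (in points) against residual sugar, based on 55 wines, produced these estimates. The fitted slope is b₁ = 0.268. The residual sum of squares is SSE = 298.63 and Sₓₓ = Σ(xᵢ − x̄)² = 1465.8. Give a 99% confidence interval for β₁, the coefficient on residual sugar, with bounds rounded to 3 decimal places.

(0.102, 0.434)

MSE = SSE/(n − 2) = 298.63/53 = 5.63453.
SE(b₁) = √(MSE/Sₓₓ) = √(5.63453/1465.8) = 0.062.
df = n − 2 = 53.
t* = t_{0.005, 53} = 2.671823.
Margin = t* × SE = 2.671823 × 0.062 = 0.16565.
CI: 0.268 ± 0.16565 → (0.102, 0.434).
With 99% confidence, each one-unit increase in residual sugar is associated with a change of between 0.102 and 0.434 points in wine quality rating.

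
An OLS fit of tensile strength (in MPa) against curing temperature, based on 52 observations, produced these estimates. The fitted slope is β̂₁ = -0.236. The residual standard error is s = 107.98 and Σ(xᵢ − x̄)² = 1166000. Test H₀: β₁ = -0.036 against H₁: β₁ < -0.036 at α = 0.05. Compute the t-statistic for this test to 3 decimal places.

SE(β̂₁) = s/√Sₓₓ = 107.98/√1166000 = 0.0999986.
t = (-0.236 − (-0.036)) / 0.0999986 = -2.000.
df = n − 2 = 50.
One-sided p ≈ 0.0255, which is < 0.05, so reject H₀.
There is evidence that the true slope on curing temperature is below -0.036 MPa per unit.

t = -2.000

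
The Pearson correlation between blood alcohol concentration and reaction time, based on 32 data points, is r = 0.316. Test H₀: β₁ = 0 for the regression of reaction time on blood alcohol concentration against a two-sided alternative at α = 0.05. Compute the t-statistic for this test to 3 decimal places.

t = r·√(n − 2)/√(1 − r²) = 0.316·√30/√0.900144 = 1.824.
df = n − 2 = 30.
Two-sided p ≈ 0.0781, which is ≥ 0.05, so fail to reject H₀.
The data do not give significant evidence of a linear association between blood alcohol concentration and reaction time.

t = 1.824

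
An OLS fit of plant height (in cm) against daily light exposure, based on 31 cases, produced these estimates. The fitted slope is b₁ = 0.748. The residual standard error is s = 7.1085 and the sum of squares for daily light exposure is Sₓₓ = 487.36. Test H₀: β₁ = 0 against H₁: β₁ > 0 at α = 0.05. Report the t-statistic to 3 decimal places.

t = 2.323

SE(b₁) = s/√Sₓₓ = 7.1085/√487.36 = 0.321998.
t = 0.748 / 0.321998 = 2.323.
df = n − 2 = 29.
One-sided p ≈ 0.0137, which is < 0.05, so reject H₀.
There is evidence that the true slope on daily light exposure is positive.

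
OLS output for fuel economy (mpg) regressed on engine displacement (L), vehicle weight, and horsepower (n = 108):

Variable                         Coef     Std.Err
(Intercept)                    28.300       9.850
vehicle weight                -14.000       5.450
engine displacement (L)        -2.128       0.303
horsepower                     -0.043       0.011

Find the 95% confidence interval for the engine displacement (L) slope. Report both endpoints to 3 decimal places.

(-2.729, -1.527)

Read off: b = -2.128, SE = 0.303 for engine displacement (L).
df = n − k − 1 = 108 − 3 − 1 = 104.
t* = t_{0.025, 104} = 1.983038.
Margin = t* × SE = 1.983038 × 0.303 = 0.60086.
CI: -2.128 ± 0.60086 → (-2.729, -1.527).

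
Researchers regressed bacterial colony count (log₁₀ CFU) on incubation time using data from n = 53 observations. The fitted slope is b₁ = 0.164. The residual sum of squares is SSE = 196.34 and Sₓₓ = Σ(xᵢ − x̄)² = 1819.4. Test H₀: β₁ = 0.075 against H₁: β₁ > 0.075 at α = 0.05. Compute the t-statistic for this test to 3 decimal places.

t = 1.935

MSE = SSE/(n − 2) = 196.34/51 = 3.8498.
SE(b₁) = √(MSE/Sₓₓ) = √(3.8498/1819.4) = 0.0459997.
t = (0.164 − 0.075) / 0.0459997 = 1.935.
df = n − 2 = 51.
One-sided p ≈ 0.0293, which is < 0.05, so reject H₀.
There is evidence that the true slope on incubation time exceeds 0.075 log₁₀ CFU per unit.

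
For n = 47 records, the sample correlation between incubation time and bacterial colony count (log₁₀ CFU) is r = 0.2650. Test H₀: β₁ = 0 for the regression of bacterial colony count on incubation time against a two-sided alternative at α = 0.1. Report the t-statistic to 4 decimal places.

t = 1.8436

t = r·√(n − 2)/√(1 − r²) = 0.2650·√45/√0.929775 = 1.8436.
df = n − 2 = 45.
Two-sided p ≈ 0.0718, which is < 0.1, so reject H₀.
There is evidence of a linear association between incubation time and bacterial colony count.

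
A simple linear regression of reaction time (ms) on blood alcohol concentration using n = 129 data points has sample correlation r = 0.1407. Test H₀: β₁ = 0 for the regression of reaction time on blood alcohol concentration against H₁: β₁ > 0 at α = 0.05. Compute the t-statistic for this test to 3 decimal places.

t = r·√(n − 2)/√(1 − r²) = 0.1407·√127/√0.980204 = 1.602.
df = n − 2 = 127.
One-sided p ≈ 0.0559, which is ≥ 0.05, so fail to reject H₀.
The data do not give significant evidence of a linear association between blood alcohol concentration and reaction time.

t = 1.602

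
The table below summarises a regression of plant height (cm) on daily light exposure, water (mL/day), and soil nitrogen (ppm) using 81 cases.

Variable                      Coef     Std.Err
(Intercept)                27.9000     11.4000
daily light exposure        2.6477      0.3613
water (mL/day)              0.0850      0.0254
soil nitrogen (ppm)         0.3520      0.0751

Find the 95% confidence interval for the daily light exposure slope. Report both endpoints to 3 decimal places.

Read off: b = 2.6477, SE = 0.3613 for daily light exposure.
df = n − k − 1 = 81 − 3 − 1 = 77.
t* = t_{0.025, 77} = 1.991254.
Margin = t* × SE = 1.991254 × 0.3613 = 0.71944.
CI: 2.6477 ± 0.71944 → (1.928, 3.367).

(1.928, 3.367)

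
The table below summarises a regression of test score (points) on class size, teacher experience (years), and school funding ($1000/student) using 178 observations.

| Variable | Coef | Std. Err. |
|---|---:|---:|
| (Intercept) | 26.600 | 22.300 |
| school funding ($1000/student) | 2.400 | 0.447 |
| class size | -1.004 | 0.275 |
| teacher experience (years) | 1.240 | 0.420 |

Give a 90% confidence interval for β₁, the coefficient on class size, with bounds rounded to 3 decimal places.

Read off: b = -1.004, SE = 0.275 for class size.
df = n − k − 1 = 178 − 3 − 1 = 174.
t* = t_{0.05, 174} = 1.653658.
Margin = t* × SE = 1.653658 × 0.275 = 0.45476.
CI: -1.004 ± 0.45476 → (-1.459, -0.549).

(-1.459, -0.549)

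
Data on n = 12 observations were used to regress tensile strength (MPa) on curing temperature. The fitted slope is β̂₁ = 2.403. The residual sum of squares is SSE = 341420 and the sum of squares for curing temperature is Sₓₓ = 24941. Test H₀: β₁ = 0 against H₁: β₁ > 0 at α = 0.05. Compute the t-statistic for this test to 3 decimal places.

MSE = SSE/(n − 2) = 341420/10 = 34142.
SE(β̂₁) = √(MSE/Sₓₓ) = √(34142/24941) = 1.17.
t = 2.403 / 1.17 = 2.054.
df = n − 2 = 10.
One-sided p ≈ 0.0335, which is < 0.05, so reject H₀.
There is evidence that the true slope on curing temperature is positive.

t = 2.054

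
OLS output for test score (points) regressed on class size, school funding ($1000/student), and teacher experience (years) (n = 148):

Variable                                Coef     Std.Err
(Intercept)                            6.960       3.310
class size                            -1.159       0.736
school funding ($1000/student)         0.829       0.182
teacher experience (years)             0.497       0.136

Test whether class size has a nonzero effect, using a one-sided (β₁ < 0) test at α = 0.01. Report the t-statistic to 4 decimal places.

Read off: b = -1.159, SE = 0.736 for class size.
H₀: β₁ = 0 vs H₁: β₁ < 0.
t = -1.159 / 0.736 = -1.5747.
df = n − k − 1 = 148 − 3 − 1 = 144.
One-sided p ≈ 0.0588, which is ≥ 0.01, so fail to reject H₀.
The data do not give significant evidence that the true slope on class size is negative, holding the other predictors fixed.

t = -1.5747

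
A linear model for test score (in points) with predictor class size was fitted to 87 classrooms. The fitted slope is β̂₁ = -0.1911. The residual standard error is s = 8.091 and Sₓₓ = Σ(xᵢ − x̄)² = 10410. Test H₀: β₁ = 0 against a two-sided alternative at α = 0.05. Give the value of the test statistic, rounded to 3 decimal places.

t = -2.410

SE(β̂₁) = s/√Sₓₓ = 8.091/√10410 = 0.0793007.
t = -0.1911 / 0.0793007 = -2.410.
df = n − 2 = 85.
Two-sided p ≈ 0.0181, which is < 0.05, so reject H₀.
There is evidence that class size is associated with test score.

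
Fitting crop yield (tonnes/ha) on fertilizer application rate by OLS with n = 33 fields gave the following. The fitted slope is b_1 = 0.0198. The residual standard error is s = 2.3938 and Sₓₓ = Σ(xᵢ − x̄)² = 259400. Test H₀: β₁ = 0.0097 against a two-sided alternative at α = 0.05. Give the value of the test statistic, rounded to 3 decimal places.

t = 2.149

SE(b_1) = s/√Sₓₓ = 2.3938/√259400 = 0.00470005.
t = (0.0198 − 0.0097) / 0.00470005 = 2.149.
df = n − 2 = 31.
Two-sided p ≈ 0.0396, which is < 0.05, so reject H₀.
There is evidence that the true slope on fertilizer application rate differs from 0.0097 tonnes/ha per unit.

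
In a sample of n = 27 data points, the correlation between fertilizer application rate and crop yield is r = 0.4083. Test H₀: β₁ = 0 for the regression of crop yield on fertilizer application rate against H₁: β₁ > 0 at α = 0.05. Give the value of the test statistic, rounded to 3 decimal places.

t = r·√(n − 2)/√(1 − r²) = 0.4083·√25/√0.833291 = 2.236.
df = n − 2 = 25.
One-sided p ≈ 0.0172, which is < 0.05, so reject H₀.
There is evidence of a linear association between fertilizer application rate and crop yield.

t = 2.236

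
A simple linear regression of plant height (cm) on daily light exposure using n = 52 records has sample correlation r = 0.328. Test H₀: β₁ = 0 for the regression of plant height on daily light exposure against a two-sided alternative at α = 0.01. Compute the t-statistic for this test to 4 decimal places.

t = r·√(n − 2)/√(1 − r²) = 0.328·√50/√0.892416 = 2.4551.
df = n − 2 = 50.
Two-sided p ≈ 0.0176, which is ≥ 0.01, so fail to reject H₀.
The data do not give significant evidence of a linear association between daily light exposure and plant height.

t = 2.4551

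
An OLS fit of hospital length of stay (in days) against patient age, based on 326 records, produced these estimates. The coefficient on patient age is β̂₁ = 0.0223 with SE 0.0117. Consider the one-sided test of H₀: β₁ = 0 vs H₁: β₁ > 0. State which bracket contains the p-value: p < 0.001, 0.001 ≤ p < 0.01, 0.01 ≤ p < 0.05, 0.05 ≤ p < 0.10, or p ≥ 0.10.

t = 0.0223 / 0.0117 = 1.906.
df = n − 2 = 326 − 2 = 324.
One-sided p = P(T_{324} > t) ≈ 0.0288.
So 0.01 ≤ p < 0.05.

0.01 ≤ p < 0.05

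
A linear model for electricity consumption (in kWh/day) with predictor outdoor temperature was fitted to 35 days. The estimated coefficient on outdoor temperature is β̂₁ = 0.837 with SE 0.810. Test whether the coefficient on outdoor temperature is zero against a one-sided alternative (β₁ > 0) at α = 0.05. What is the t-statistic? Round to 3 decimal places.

H₀: β₁ = 0 vs H₁: β₁ > 0.
t = (β̂₁ − β₁⁰)/SE = 0.837 / 0.810 = 1.033.
df = n − 2 = 35 − 2 = 33.
One-sided p ≈ 0.1545, which is ≥ 0.05, so fail to reject H₀.
The data do not give significant evidence that the true slope on outdoor temperature is positive.

t = 1.033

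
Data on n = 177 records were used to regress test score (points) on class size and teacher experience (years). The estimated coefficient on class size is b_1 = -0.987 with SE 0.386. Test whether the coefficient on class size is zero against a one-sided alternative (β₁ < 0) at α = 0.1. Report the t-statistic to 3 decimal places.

H₀: β₁ = 0 vs H₁: β₁ < 0.
t = (b_1 − β₁⁰)/SE = -0.987 / 0.386 = -2.557.
df = n − k − 1 = 177 − 2 − 1 = 174.
One-sided p ≈ 0.0057, which is < 0.1, so reject H₀.
There is evidence that the true slope on class size is negative, holding the other predictors fixed.

t = -2.557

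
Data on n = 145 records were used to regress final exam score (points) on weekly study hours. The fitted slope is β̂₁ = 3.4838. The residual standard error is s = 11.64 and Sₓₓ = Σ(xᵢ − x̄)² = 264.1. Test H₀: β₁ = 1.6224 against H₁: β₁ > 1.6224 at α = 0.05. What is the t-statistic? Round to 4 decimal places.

t = 2.5988

SE(β̂₁) = s/√Sₓₓ = 11.64/√264.1 = 0.716257.
t = (3.4838 − 1.6224) / 0.716257 = 2.5988.
df = n − 2 = 143.
One-sided p ≈ 0.0052, which is < 0.05, so reject H₀.
There is evidence that the true slope on weekly study hours exceeds 1.6224 points per unit.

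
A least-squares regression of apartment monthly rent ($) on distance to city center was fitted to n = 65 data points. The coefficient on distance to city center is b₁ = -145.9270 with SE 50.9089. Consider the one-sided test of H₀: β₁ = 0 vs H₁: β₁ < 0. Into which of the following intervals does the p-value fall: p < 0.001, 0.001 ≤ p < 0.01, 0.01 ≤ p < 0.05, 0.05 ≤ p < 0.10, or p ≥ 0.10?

0.001 ≤ p < 0.01

t = -145.9270 / 50.9089 = -2.866.
df = n − 2 = 65 − 2 = 63.
One-sided p = P(T_{63} < t) ≈ 0.0028.
So 0.001 ≤ p < 0.01.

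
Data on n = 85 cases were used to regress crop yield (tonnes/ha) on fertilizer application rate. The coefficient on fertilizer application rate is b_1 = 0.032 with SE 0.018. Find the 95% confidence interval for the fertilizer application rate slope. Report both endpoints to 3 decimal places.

(-0.004, 0.068)

df = n − 2 = 85 − 2 = 83.
t* = t_{0.025, 83} = 1.98896.
Margin = t* × SE = 1.98896 × 0.018 = 0.03580.
CI: 0.032 ± 0.03580 → (-0.004, 0.068).
With 95% confidence, each one-unit increase in fertilizer application rate is associated with a change of between -0.004 and 0.068 tonnes/ha in crop yield.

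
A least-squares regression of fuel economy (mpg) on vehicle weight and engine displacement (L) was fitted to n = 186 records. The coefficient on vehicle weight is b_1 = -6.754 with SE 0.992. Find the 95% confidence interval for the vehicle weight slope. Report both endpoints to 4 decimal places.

(-8.7112, -4.7968)

df = n − k − 1 = 186 − 2 − 1 = 183.
t* = t_{0.025, 183} = 1.973012.
Margin = t* × SE = 1.973012 × 0.992 = 1.957228.
CI: -6.754 ± 1.957228 → (-8.7112, -4.7968).
With 95% confidence, each one-unit increase in vehicle weight is associated with a change of between -8.7112 and -4.7968 mpg in fuel economy, holding the other predictors fixed.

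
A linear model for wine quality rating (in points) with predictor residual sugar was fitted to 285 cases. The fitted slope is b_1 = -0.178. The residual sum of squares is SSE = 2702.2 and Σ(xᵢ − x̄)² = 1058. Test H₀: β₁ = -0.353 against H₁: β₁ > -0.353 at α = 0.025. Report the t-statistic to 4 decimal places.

t = 1.8421

MSE = SSE/(n − 2) = 2702.2/283 = 9.54841.
SE(b_1) = √(MSE/Sₓₓ) = √(9.54841/1058) = 0.0949998.
t = (-0.178 − (-0.353)) / 0.0949998 = 1.8421.
df = n − 2 = 283.
One-sided p ≈ 0.0333, which is ≥ 0.025, so fail to reject H₀.
The data do not give significant evidence that the true slope on residual sugar exceeds -0.353 points per unit.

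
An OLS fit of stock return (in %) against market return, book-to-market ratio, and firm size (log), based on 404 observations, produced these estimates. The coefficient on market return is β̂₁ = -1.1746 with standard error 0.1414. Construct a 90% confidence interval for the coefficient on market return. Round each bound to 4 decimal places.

(-1.4077, -0.9415)

df = n − k − 1 = 404 − 3 − 1 = 400.
t* = t_{0.05, 400} = 1.648672.
Margin = t* × SE = 1.648672 × 0.1414 = 0.233122.
CI: -1.1746 ± 0.233122 → (-1.4077, -0.9415).
With 90% confidence, each one-unit increase in market return is associated with a change of between -1.4077 and -0.9415 % in stock return, holding the other predictors fixed.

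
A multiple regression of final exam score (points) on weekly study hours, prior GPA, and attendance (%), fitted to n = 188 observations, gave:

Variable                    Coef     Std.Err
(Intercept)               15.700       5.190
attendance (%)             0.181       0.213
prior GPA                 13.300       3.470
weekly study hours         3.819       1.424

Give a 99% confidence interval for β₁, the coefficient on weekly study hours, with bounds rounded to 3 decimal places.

Read off: b = 3.819, SE = 1.424 for weekly study hours.
df = n − k − 1 = 188 − 3 − 1 = 184.
t* = t_{0.005, 184} = 2.602813.
Margin = t* × SE = 2.602813 × 1.424 = 3.70641.
CI: 3.819 ± 3.70641 → (0.113, 7.525).

(0.113, 7.525)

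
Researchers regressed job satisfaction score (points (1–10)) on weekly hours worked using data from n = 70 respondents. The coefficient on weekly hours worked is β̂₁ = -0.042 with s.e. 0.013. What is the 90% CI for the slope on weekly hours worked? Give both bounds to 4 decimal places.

(-0.0637, -0.0203)

df = n − 2 = 70 − 2 = 68.
t* = t_{0.05, 68} = 1.667572.
Margin = t* × SE = 1.667572 × 0.013 = 0.021678.
CI: -0.042 ± 0.021678 → (-0.0637, -0.0203).
With 90% confidence, each one-unit increase in weekly hours worked is associated with a change of between -0.0637 and -0.0203 points (1–10) in job satisfaction score.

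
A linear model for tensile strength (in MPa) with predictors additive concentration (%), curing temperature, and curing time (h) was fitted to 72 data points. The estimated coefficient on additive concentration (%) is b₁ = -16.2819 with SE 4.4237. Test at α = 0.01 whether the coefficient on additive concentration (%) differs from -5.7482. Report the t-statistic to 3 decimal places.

t = -2.381

H₀: β₁ = -5.7482 vs H₁: β₁ ≠ -5.7482.
t = (b₁ − β₁⁰)/SE = (-16.2819 − (-5.7482)) / 4.4237 = -2.381.
df = n − k − 1 = 72 − 3 − 1 = 68.
Two-sided p ≈ 0.0201, which is ≥ 0.01, so fail to reject H₀.
The data are consistent with a true slope of -5.7482 MPa per unit of additive concentration (%), holding the other predictors fixed.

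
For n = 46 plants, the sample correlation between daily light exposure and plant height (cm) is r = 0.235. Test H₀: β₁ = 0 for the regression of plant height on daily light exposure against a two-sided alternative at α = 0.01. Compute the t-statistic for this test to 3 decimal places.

t = r·√(n − 2)/√(1 − r²) = 0.235·√44/√0.944775 = 1.604.
df = n − 2 = 44.
Two-sided p ≈ 0.1159, which is ≥ 0.01, so fail to reject H₀.
The data do not give significant evidence of a linear association between daily light exposure and plant height.

t = 1.604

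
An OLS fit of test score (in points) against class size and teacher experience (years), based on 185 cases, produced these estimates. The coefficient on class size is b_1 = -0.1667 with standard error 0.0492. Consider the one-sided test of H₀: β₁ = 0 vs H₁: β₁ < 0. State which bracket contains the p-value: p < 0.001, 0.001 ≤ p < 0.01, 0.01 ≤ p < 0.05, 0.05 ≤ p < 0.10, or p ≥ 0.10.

p < 0.001

t = -0.1667 / 0.0492 = -3.388.
df = n − k − 1 = 185 − 2 − 1 = 182.
One-sided p = P(T_{182} < t) ≈ 0.0004.
So p < 0.001.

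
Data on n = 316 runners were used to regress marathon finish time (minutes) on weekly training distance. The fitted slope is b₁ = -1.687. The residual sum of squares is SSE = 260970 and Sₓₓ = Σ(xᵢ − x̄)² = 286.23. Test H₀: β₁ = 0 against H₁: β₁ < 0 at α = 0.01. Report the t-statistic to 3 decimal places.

t = -0.990

MSE = SSE/(n − 2) = 260970/314 = 831.115.
SE(b₁) = √(MSE/Sₓₓ) = √(831.115/286.23) = 1.70401.
t = -1.687 / 1.70401 = -0.990.
df = n − 2 = 314.
One-sided p ≈ 0.1615, which is ≥ 0.01, so fail to reject H₀.
The data do not give significant evidence that the true slope on weekly training distance is negative.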